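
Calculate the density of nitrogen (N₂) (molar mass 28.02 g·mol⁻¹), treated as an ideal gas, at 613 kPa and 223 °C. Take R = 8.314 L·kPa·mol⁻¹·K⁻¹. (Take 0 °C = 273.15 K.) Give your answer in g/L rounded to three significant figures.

ρ = PM/(RT) = (613 × 28.02) / (8.314 × 496.1)

ρ ≈ 4.16 g/L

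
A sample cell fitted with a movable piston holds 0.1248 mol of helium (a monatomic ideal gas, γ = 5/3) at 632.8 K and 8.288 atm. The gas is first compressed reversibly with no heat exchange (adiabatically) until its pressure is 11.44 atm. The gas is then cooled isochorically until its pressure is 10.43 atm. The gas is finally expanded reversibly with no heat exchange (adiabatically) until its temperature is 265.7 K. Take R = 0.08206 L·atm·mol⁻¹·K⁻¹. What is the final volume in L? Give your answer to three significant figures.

From PV = nRT: V₁ = nRT₁/P₁ = 0.7819 L.
Reversible adiabatic, γ = 5/3: T₂ = T₁·(P₂/P₁)^((γ−1)/γ) = 719.9 K; V₂ = V₁·(P₁/P₂)^(1/γ) = 0.6444 L.
V constant ⇒ P ∝ T: V₃ = V₂; T₃ = T₂·(P₃/P₂) = 656.3 K.
Adiabatic (γ = 5/3), T V^(γ−1) and P V^γ constant: P₄ = P₃·(T₄/T₃)^(γ/(γ−1)) = 1.088 atm; V₄ = V₃·(T₃/T₄)^(1/(γ−1)) = 2.502 L.

V₄ ≈ 2.50 L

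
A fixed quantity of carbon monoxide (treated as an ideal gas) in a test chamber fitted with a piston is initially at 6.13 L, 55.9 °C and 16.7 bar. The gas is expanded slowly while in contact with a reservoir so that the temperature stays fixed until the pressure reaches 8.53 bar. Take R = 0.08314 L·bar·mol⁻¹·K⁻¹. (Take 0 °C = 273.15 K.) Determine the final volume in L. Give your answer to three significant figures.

Convert: T₁ = 329.0 K.
Isothermal, so P V is constant: T₂ = T₁; V₂ = V₁·(P₁/P₂) = 12.00 L.

V₂ ≈ 12.0 L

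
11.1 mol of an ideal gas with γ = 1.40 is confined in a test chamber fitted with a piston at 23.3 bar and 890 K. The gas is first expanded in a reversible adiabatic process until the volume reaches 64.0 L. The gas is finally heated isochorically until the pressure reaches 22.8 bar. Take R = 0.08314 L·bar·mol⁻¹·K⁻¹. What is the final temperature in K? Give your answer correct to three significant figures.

From PV = nRT: V₁ = nRT₁/P₁ = 35.25 L.
Adiabatic (γ = 1.40), T V^(γ−1) and P V^γ constant: T₂ = T₁·(V₁/V₂)^(γ−1) = 701.1 K; P₂ = P₁·(V₁/V₂)^γ = 10.11 bar.
V constant ⇒ P ∝ T: V₃ = V₂; T₃ = T₂·(P₃/P₂) = 1581 K.

T₃ ≈ 1.58e+03 K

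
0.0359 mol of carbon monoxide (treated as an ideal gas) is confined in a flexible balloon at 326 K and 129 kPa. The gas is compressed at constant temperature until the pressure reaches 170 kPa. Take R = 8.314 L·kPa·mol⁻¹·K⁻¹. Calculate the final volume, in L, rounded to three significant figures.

V₂ ≈ 0.572 L

From PV = nRT: V₁ = nRT₁/P₁ = 0.7543 L.
Isothermal, so P V is constant: T₂ = T₁; V₂ = V₁·(P₁/P₂) = 0.5724 L.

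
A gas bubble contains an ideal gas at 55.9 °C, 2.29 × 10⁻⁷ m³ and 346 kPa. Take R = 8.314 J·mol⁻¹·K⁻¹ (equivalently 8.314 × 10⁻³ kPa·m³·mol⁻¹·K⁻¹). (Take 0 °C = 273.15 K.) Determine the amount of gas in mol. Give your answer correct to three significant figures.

n ≈ 2.90e-05 mol

Convert: T = 329.05 K.
PV = nRT ⇒ n = PV/(RT) = (346 × 2.29e-07) / (8.314 × 10⁻³ × 329.05)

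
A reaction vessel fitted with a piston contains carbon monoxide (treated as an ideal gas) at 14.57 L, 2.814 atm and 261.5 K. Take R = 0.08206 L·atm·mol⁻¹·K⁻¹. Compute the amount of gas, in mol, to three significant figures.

n ≈ 1.91 mol

PV = nRT ⇒ n = PV/(RT) = (2.814 × 14.57) / (0.08206 × 261.5)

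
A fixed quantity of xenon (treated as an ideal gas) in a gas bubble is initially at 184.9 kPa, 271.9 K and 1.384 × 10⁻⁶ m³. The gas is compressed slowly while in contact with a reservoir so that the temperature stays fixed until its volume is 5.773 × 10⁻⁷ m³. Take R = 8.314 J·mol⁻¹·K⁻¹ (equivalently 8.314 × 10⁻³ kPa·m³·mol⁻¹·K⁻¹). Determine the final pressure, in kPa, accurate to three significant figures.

P₂ ≈ 443 kPa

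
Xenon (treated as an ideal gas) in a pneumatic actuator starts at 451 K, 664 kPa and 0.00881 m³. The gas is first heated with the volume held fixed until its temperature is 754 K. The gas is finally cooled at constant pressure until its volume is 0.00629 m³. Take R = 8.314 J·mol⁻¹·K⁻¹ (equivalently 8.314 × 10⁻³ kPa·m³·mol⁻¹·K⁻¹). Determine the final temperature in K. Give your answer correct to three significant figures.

T₃ ≈ 538 K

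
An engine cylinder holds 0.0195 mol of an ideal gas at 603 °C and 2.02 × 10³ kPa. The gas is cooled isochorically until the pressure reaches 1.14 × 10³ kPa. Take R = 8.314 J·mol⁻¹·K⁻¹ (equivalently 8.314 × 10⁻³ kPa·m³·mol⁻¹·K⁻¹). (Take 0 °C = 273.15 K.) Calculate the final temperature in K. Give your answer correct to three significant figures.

Convert: T₁ = 876.1 K.
From PV = nRT: V₁ = nRT₁/P₁ = 7.032e-05 m³.
Isochoric, so P/T is constant: V₂ = V₁; T₂ = T₁·(P₂/P₁) = 494.5 K.

T₂ ≈ 494 K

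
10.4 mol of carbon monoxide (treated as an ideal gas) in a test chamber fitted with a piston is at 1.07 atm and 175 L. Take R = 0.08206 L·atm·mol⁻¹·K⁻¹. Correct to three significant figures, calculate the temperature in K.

T ≈ 219 K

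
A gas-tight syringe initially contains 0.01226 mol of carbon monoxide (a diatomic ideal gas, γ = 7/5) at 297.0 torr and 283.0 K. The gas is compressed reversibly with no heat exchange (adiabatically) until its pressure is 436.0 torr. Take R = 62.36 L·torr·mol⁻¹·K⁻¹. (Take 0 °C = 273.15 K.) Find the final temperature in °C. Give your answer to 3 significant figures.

T₂ ≈ 42.7 °C

From PV = nRT: V₁ = nRT₁/P₁ = 0.7285 L.
Adiabatic (γ = 7/5), T V^(γ−1) and P V^γ constant: T₂ = T₁·(P₂/P₁)^((γ−1)/γ) = 315.8 K; V₂ = V₁·(P₁/P₂)^(1/γ) = 0.5538 L.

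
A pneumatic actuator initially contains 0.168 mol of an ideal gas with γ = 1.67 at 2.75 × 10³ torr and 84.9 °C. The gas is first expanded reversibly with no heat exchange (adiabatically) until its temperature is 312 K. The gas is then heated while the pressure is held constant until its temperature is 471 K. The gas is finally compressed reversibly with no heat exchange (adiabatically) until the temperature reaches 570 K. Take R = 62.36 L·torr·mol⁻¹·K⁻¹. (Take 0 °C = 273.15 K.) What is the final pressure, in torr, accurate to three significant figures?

P₄ ≈ 3.14e+03 torr

Convert: T₁ = 358.0 K.
From PV = nRT: V₁ = nRT₁/P₁ = 1.364 L.
Reversible adiabatic, γ = 1.67: P₂ = P₁·(T₂/T₁)^(γ/(γ−1)) = 1951 torr; V₂ = V₁·(T₁/T₂)^(1/(γ−1)) = 1.675 L.
Isobaric, so V/T is constant: P₃ = P₂; V₃ = V₂·(T₃/T₂) = 2.529 L.
Adiabatic (γ = 1.67), T V^(γ−1) and P V^γ constant: P₄ = P₃·(T₄/T₃)^(γ/(γ−1)) = 3139 torr; V₄ = V₃·(T₃/T₄)^(1/(γ−1)) = 1.902 L.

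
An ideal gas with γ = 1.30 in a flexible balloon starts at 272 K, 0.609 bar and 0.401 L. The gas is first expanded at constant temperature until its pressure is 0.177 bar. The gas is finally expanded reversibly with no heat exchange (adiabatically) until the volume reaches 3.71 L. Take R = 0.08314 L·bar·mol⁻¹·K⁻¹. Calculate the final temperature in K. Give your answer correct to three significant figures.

T₃ ≈ 202 K

T constant ⇒ Boyle's law P V = const: T₂ = T₁; V₂ = V₁·(P₁/P₂) = 1.380 L.
Adiabatic (γ = 1.30), T V^(γ−1) and P V^γ constant: T₃ = T₂·(V₂/V₃)^(γ−1) = 202.2 K; P₃ = P₂·(V₂/V₃)^γ = 0.04892 bar.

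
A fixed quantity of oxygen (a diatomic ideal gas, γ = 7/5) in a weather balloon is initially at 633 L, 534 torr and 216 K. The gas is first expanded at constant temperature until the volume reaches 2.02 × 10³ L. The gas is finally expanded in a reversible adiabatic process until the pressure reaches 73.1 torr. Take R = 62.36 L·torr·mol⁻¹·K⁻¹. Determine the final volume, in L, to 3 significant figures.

V₃ ≈ 3.65e+03 L

Isothermal, so P V is constant: T₂ = T₁; P₂ = P₁·(V₁/V₂) = 167.3 torr.
Adiabatic (γ = 7/5), T V^(γ−1) and P V^γ constant: T₃ = T₂·(P₃/P₂)^((γ−1)/γ) = 170.5 K; V₃ = V₂·(P₂/P₃)^(1/γ) = 3650 L.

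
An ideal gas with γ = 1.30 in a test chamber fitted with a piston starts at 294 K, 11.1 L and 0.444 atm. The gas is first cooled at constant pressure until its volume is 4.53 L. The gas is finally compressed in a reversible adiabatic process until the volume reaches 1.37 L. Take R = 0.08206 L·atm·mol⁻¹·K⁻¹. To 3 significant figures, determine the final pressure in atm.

P₃ ≈ 2.10 atm

P constant ⇒ V ∝ T: P₂ = P₁; T₂ = T₁·(V₂/V₁) = 120.0 K.
Adiabatic (γ = 1.30), T V^(γ−1) and P V^γ constant: T₃ = T₂·(V₂/V₃)^(γ−1) = 171.8 K; P₃ = P₂·(V₂/V₃)^γ = 2.102 atm.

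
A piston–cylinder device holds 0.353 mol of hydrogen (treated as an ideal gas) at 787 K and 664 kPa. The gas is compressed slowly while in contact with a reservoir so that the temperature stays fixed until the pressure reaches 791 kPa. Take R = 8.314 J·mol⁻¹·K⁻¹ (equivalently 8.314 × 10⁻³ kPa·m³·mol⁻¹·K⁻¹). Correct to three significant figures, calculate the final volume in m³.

V₂ ≈ 0.00292 m³

From PV = nRT: V₁ = nRT₁/P₁ = 0.003478 m³.
T constant ⇒ Boyle's law P V = const: T₂ = T₁; V₂ = V₁·(P₁/P₂) = 0.002920 m³.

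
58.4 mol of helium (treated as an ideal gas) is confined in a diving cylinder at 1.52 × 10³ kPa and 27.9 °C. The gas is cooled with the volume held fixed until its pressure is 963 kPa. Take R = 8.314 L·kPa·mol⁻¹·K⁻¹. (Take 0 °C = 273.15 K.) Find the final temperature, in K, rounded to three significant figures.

T₂ ≈ 191 K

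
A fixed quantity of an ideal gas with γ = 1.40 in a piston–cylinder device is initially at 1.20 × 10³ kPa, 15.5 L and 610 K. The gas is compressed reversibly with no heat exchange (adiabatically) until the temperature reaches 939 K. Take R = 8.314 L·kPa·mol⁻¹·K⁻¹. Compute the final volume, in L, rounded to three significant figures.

V₂ ≈ 5.27 L

Adiabatic (γ = 1.40), T V^(γ−1) and P V^γ constant: P₂ = P₁·(T₂/T₁)^(γ/(γ−1)) = 5431 kPa; V₂ = V₁·(T₁/T₂)^(1/(γ−1)) = 5.272 L.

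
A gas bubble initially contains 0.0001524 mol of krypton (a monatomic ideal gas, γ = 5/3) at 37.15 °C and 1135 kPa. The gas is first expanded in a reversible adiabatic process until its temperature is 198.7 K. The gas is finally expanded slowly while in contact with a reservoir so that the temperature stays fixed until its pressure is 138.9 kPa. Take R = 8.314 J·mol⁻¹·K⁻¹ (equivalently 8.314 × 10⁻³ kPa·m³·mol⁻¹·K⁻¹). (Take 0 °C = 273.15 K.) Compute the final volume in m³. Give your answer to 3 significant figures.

V₃ ≈ 1.81e-06 m³

Convert: T₁ = 310.3 K.
From PV = nRT: V₁ = nRT₁/P₁ = 3.464e-07 m³.
Adiabatic (γ = 5/3), T V^(γ−1) and P V^γ constant: P₂ = P₁·(T₂/T₁)^(γ/(γ−1)) = 372.4 kPa; V₂ = V₁·(T₁/T₂)^(1/(γ−1)) = 6.760e-07 m³.
T constant ⇒ Boyle's law P V = const: T₃ = T₂; V₃ = V₂·(P₂/P₃) = 1.813e-06 m³.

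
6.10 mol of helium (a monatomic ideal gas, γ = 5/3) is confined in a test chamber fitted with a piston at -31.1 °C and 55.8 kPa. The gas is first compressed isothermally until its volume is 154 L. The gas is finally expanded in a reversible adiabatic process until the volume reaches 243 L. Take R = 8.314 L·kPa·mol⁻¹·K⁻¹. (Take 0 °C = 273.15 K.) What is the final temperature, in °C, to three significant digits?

Convert: T₁ = 242.0 K.
From PV = nRT: V₁ = nRT₁/P₁ = 220.0 L.
T constant ⇒ Boyle's law P V = const: T₂ = T₁; P₂ = P₁·(V₁/V₂) = 79.71 kPa.
Reversible adiabatic, γ = 5/3: T₃ = T₂·(V₂/V₃)^(γ−1) = 178.6 K; P₃ = P₂·(V₂/V₃)^γ = 37.27 kPa.

T₃ ≈ -94.6 °C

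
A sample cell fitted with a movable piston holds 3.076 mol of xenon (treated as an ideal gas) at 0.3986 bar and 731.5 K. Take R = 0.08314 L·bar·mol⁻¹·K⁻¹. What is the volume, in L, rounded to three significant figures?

V ≈ 469 L

PV = nRT ⇒ V = nRT/P = (3.076 × 0.08314 × 731.5) / 0.3986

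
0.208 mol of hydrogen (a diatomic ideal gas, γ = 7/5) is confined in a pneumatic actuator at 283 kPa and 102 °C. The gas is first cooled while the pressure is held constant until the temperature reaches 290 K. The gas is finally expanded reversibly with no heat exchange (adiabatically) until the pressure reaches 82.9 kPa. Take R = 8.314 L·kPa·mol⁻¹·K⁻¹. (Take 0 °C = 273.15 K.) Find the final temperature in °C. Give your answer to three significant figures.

T₃ ≈ -69.0 °C

Convert: T₁ = 375.1 K.
From PV = nRT: V₁ = nRT₁/P₁ = 2.292 L.
Isobaric, so V/T is constant: P₂ = P₁; V₂ = V₁·(T₂/T₁) = 1.772 L.
Adiabatic (γ = 7/5), T V^(γ−1) and P V^γ constant: T₃ = T₂·(P₃/P₂)^((γ−1)/γ) = 204.2 K; V₃ = V₂·(P₂/P₃)^(1/γ) = 4.260 L.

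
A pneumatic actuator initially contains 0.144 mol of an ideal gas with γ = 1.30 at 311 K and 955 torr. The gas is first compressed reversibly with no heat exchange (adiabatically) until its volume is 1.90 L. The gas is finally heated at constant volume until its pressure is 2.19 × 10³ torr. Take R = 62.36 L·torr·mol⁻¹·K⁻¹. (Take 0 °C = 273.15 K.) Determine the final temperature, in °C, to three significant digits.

From PV = nRT: V₁ = nRT₁/P₁ = 2.924 L.
Adiabatic (γ = 1.30), T V^(γ−1) and P V^γ constant: T₂ = T₁·(V₁/V₂)^(γ−1) = 354.0 K; P₂ = P₁·(V₁/V₂)^γ = 1673 torr.
V constant ⇒ P ∝ T: V₃ = V₂; T₃ = T₂·(P₃/P₂) = 463.4 K.

T₃ ≈ 190 °C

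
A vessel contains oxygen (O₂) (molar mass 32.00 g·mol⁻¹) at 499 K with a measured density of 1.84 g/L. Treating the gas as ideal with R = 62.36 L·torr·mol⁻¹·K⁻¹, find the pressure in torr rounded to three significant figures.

P ≈ 1.79e+03 torr

ρ = PM/(RT) ⇒ P = ρRT/M = (1.84 × 62.36 × 499.0) / 32.00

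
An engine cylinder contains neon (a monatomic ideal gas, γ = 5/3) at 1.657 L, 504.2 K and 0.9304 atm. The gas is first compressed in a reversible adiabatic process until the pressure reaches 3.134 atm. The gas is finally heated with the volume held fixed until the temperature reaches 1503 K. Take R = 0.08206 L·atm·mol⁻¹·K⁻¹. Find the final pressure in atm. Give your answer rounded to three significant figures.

Adiabatic (γ = 5/3), T V^(γ−1) and P V^γ constant: T₂ = T₁·(P₂/P₁)^((γ−1)/γ) = 819.5 K; V₂ = V₁·(P₁/P₂)^(1/γ) = 0.7996 L.
V constant ⇒ P ∝ T: V₃ = V₂; P₃ = P₂·(T₃/T₂) = 5.748 atm.

P₃ ≈ 5.75 atm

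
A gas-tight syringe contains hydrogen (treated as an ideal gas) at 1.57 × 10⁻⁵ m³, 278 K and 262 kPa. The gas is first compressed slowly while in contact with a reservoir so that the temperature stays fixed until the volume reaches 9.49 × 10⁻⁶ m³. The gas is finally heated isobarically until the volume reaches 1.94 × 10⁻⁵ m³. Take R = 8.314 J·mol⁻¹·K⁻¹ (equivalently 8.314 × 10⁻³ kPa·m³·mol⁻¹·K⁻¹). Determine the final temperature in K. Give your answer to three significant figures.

T₃ ≈ 568 K

T constant ⇒ Boyle's law P V = const: T₂ = T₁; P₂ = P₁·(V₁/V₂) = 433.4 kPa.
Isobaric, so V/T is constant: P₃ = P₂; T₃ = T₂·(V₃/V₂) = 568.3 K.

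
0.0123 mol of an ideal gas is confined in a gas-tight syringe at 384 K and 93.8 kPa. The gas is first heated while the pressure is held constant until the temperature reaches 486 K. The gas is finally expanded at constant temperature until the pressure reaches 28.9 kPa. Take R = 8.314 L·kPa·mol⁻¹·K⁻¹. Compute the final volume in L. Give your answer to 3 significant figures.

From PV = nRT: V₁ = nRT₁/P₁ = 0.4186 L.
P constant ⇒ V ∝ T: P₂ = P₁; V₂ = V₁·(T₂/T₁) = 0.5298 L.
Isothermal, so P V is constant: T₃ = T₂; V₃ = V₂·(P₂/P₃) = 1.720 L.

V₃ ≈ 1.72 L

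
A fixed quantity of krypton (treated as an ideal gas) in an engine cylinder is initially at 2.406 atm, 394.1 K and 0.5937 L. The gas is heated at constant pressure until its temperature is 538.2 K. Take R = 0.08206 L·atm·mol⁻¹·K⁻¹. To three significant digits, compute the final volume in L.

Isobaric, so V/T is constant: P₂ = P₁; V₂ = V₁·(T₂/T₁) = 0.8108 L.

V₂ ≈ 0.811 L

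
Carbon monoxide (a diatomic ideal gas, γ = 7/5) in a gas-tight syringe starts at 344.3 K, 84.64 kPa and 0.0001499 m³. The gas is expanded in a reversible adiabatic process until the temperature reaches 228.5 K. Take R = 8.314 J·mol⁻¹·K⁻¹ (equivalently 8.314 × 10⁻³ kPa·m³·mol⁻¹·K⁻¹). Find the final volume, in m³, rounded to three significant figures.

Reversible adiabatic, γ = 7/5: P₂ = P₁·(T₂/T₁)^(γ/(γ−1)) = 20.16 kPa; V₂ = V₁·(T₁/T₂)^(1/(γ−1)) = 0.0004178 m³.

V₂ ≈ 0.000418 m³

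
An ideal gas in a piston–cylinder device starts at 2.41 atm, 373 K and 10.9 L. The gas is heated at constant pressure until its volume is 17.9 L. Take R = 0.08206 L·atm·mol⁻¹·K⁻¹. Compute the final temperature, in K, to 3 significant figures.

Isobaric, so V/T is constant: P₂ = P₁; T₂ = T₁·(V₂/V₁) = 612.5 K.

T₂ ≈ 613 K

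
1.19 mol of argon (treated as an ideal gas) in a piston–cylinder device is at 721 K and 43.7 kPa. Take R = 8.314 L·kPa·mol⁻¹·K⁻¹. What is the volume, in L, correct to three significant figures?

V ≈ 163 L

PV = nRT ⇒ V = nRT/P = (1.19 × 8.314 × 721) / 43.7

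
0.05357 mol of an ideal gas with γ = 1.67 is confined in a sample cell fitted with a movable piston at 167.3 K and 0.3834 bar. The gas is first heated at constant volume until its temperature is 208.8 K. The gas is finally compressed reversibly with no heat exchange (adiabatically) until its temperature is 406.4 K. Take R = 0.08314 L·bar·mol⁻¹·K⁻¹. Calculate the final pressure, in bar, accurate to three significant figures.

P₃ ≈ 2.52 bar

From PV = nRT: V₁ = nRT₁/P₁ = 1.943 L.
V constant ⇒ P ∝ T: V₂ = V₁; P₂ = P₁·(T₂/T₁) = 0.4785 bar.
Adiabatic (γ = 1.67), T V^(γ−1) and P V^γ constant: P₃ = P₂·(T₃/T₂)^(γ/(γ−1)) = 2.516 bar; V₃ = V₂·(T₂/T₃)^(1/(γ−1)) = 0.7193 L.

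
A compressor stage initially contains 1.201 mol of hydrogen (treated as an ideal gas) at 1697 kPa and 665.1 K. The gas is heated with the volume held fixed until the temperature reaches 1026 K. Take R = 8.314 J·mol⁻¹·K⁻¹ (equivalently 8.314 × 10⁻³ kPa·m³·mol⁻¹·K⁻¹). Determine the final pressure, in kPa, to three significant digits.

P₂ ≈ 2.62e+03 kPa

From PV = nRT: V₁ = nRT₁/P₁ = 0.003913 m³.
V constant ⇒ P ∝ T: V₂ = V₁; P₂ = P₁·(T₂/T₁) = 2618 kPa.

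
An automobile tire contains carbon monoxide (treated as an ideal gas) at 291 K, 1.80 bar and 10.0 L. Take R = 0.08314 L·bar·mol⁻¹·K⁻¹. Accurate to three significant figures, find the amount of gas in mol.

n ≈ 0.744 mol

PV = nRT ⇒ n = PV/(RT) = (1.80 × 10.0) / (0.08314 × 291)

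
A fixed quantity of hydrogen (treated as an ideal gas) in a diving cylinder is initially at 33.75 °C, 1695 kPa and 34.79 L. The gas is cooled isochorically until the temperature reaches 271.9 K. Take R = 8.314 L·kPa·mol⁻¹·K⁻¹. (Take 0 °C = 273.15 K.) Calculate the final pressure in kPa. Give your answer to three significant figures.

Convert: T₁ = 306.9 K.
Isochoric, so P/T is constant: V₂ = V₁; P₂ = P₁·(T₂/T₁) = 1502 kPa.

P₂ ≈ 1.50e+03 kPa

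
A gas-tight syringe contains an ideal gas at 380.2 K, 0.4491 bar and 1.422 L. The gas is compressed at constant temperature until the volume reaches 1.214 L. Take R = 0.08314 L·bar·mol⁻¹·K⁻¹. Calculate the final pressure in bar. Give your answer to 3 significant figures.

Isothermal, so P V is constant: T₂ = T₁; P₂ = P₁·(V₁/V₂) = 0.5260 bar.

P₂ ≈ 0.526 bar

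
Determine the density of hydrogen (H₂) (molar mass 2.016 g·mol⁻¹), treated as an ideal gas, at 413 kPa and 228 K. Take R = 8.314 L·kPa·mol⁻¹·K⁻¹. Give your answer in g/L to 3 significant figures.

ρ = PM/(RT) = (413 × 2.016) / (8.314 × 228.0)

ρ ≈ 0.439 g/L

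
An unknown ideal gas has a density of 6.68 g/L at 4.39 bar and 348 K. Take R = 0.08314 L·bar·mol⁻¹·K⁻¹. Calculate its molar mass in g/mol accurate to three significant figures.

M ≈ 44.0 g/mol

ρ = PM/(RT) ⇒ M = ρRT/P = (6.68 × 0.08314 × 348.0) / 4.39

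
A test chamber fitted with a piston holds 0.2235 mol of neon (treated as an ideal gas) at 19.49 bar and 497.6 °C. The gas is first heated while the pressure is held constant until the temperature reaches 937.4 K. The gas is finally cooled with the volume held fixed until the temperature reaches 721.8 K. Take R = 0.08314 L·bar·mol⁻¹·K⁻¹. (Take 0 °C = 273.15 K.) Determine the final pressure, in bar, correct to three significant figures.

P₃ ≈ 15.0 bar

Convert: T₁ = 770.8 K.
From PV = nRT: V₁ = nRT₁/P₁ = 0.7348 L.
Isobaric, so V/T is constant: P₂ = P₁; V₂ = V₁·(T₂/T₁) = 0.8937 L.
Isochoric, so P/T is constant: V₃ = V₂; P₃ = P₂·(T₃/T₂) = 15.01 bar.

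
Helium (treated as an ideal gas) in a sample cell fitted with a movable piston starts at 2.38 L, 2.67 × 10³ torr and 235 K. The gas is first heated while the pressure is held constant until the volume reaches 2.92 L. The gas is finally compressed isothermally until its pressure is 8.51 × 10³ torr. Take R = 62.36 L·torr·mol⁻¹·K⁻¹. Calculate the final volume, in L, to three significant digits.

V₃ ≈ 0.916 L

P constant ⇒ V ∝ T: P₂ = P₁; T₂ = T₁·(V₂/V₁) = 288.3 K.
T constant ⇒ Boyle's law P V = const: T₃ = T₂; V₃ = V₂·(P₂/P₃) = 0.9161 L.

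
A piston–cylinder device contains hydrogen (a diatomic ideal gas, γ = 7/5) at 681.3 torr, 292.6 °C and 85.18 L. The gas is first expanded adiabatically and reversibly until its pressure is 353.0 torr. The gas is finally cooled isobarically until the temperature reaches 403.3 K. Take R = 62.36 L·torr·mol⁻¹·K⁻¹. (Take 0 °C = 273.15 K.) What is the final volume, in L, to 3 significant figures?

V₃ ≈ 117 L

Convert: T₁ = 565.8 K.
Adiabatic (γ = 7/5), T V^(γ−1) and P V^γ constant: T₂ = T₁·(P₂/P₁)^((γ−1)/γ) = 468.9 K; V₂ = V₁·(P₁/P₂)^(1/γ) = 136.2 L.
Isobaric, so V/T is constant: P₃ = P₂; V₃ = V₂·(T₃/T₂) = 117.2 L.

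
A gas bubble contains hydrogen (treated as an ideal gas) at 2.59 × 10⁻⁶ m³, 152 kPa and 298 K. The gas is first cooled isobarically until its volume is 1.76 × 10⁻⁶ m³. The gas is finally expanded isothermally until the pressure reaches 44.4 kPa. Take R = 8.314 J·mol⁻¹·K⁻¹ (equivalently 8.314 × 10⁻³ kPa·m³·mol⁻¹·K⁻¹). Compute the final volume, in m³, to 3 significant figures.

V₃ ≈ 6.03e-06 m³

P constant ⇒ V ∝ T: P₂ = P₁; T₂ = T₁·(V₂/V₁) = 202.5 K.
T constant ⇒ Boyle's law P V = const: T₃ = T₂; V₃ = V₂·(P₂/P₃) = 6.025e-06 m³.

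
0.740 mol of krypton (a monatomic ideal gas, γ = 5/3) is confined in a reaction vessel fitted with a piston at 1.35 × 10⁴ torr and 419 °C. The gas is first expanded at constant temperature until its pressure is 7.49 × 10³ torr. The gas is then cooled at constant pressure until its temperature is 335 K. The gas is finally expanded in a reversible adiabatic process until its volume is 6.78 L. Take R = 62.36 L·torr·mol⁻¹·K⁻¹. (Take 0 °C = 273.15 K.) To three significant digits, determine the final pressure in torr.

P₄ ≈ 1.03e+03 torr

Convert: T₁ = 692.1 K.
From PV = nRT: V₁ = nRT₁/P₁ = 2.366 L.
T constant ⇒ Boyle's law P V = const: T₂ = T₁; V₂ = V₁·(P₁/P₂) = 4.264 L.
Isobaric, so V/T is constant: P₃ = P₂; V₃ = V₂·(T₃/T₂) = 2.064 L.
Adiabatic (γ = 5/3), T V^(γ−1) and P V^γ constant: T₄ = T₃·(V₃/V₄)^(γ−1) = 151.6 K; P₄ = P₃·(V₃/V₄)^γ = 1032 torr.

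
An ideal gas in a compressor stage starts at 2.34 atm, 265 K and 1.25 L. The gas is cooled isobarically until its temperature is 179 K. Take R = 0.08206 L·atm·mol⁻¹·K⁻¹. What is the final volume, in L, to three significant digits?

V₂ ≈ 0.844 L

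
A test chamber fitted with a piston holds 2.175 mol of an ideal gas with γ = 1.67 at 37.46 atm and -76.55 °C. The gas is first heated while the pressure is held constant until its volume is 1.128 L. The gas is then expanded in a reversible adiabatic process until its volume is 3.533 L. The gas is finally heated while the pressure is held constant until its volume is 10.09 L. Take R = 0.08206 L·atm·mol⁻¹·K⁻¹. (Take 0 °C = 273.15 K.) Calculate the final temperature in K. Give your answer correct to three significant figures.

Convert: T₁ = 196.6 K.
From PV = nRT: V₁ = nRT₁/P₁ = 0.9367 L.
Isobaric, so V/T is constant: P₂ = P₁; T₂ = T₁·(V₂/V₁) = 236.7 K.
Reversible adiabatic, γ = 1.67: T₃ = T₂·(V₂/V₃)^(γ−1) = 110.2 K; P₃ = P₂·(V₂/V₃)^γ = 5.566 atm.
Isobaric, so V/T is constant: P₄ = P₃; T₄ = T₃·(V₄/V₃) = 314.6 K.

T₄ ≈ 315 K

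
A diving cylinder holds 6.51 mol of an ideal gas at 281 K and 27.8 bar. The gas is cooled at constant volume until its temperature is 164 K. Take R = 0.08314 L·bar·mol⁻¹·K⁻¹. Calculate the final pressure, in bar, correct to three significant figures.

P₂ ≈ 16.2 bar

From PV = nRT: V₁ = nRT₁/P₁ = 5.471 L.
V constant ⇒ P ∝ T: V₂ = V₁; P₂ = P₁·(T₂/T₁) = 16.22 bar.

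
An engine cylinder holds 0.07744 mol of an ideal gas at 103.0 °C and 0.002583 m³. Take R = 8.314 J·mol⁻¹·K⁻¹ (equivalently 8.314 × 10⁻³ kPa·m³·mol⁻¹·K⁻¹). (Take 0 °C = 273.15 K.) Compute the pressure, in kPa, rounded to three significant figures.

P ≈ 93.8 kPa

Convert: T = 376.15 K.
PV = nRT ⇒ P = nRT/V = (0.07744 × 8.314 × 10⁻³ × 376.15) / 0.002583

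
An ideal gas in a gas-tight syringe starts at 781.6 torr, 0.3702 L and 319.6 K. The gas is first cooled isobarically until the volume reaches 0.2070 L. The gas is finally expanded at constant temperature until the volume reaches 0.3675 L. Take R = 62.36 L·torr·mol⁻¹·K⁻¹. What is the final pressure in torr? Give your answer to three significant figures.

P₃ ≈ 440 torr

P constant ⇒ V ∝ T: P₂ = P₁; T₂ = T₁·(V₂/V₁) = 178.7 K.
T constant ⇒ Boyle's law P V = const: T₃ = T₂; P₃ = P₂·(V₂/V₃) = 440.2 torr.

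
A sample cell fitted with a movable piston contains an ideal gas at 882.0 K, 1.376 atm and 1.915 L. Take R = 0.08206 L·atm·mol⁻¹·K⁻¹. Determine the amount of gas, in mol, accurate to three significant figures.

PV = nRT ⇒ n = PV/(RT) = (1.376 × 1.915) / (0.08206 × 882.0)

n ≈ 0.0364 mol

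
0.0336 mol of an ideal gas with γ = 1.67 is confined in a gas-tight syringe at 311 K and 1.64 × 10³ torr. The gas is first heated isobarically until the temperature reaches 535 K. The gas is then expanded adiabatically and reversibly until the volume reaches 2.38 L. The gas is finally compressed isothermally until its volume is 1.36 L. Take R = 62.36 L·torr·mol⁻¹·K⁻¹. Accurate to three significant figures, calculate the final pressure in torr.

P₄ ≈ 357 torr

From PV = nRT: V₁ = nRT₁/P₁ = 0.3973 L.
Isobaric, so V/T is constant: P₂ = P₁; V₂ = V₁·(T₂/T₁) = 0.6835 L.
Adiabatic (γ = 1.67), T V^(γ−1) and P V^γ constant: T₃ = T₂·(V₂/V₃)^(γ−1) = 231.9 K; P₃ = P₂·(V₂/V₃)^γ = 204.2 torr.
Isothermal, so P V is constant: T₄ = T₃; P₄ = P₃·(V₃/V₄) = 357.3 torr.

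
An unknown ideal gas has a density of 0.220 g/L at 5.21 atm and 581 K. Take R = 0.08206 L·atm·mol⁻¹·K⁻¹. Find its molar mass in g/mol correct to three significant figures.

M ≈ 2.01 g/mol

ρ = PM/(RT) ⇒ M = ρRT/P = (0.220 × 0.08206 × 581.0) / 5.21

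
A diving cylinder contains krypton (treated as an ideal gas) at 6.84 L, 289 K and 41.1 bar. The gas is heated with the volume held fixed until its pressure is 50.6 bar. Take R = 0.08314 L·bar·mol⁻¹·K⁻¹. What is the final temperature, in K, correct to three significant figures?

T₂ ≈ 356 K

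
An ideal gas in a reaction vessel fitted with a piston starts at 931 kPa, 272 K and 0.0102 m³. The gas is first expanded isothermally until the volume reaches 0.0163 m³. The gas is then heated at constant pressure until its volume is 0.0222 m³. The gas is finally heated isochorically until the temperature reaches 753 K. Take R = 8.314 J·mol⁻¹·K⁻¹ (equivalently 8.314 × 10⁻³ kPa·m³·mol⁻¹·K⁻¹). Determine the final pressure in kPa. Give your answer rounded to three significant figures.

T constant ⇒ Boyle's law P V = const: T₂ = T₁; P₂ = P₁·(V₁/V₂) = 582.6 kPa.
Isobaric, so V/T is constant: P₃ = P₂; T₃ = T₂·(V₃/V₂) = 370.5 K.
V constant ⇒ P ∝ T: V₄ = V₃; P₄ = P₃·(T₄/T₃) = 1184 kPa.

P₄ ≈ 1.18e+03 kPa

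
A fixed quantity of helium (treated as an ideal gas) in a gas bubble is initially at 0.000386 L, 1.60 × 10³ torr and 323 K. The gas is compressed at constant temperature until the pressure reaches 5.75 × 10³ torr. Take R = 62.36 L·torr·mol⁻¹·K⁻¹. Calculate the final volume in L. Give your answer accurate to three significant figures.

T constant ⇒ Boyle's law P V = const: T₂ = T₁; V₂ = V₁·(P₁/P₂) = 0.0001074 L.

V₂ ≈ 0.000107 L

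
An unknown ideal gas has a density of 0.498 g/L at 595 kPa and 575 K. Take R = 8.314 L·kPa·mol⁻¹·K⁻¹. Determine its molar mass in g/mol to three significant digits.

ρ = PM/(RT) ⇒ M = ρRT/P = (0.498 × 8.314 × 575.0) / 595

M ≈ 4.00 g/mol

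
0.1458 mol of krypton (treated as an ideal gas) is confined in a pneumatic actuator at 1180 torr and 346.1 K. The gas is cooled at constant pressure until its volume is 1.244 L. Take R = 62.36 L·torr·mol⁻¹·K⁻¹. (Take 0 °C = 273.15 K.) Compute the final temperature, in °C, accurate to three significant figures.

From PV = nRT: V₁ = nRT₁/P₁ = 2.667 L.
Isobaric, so V/T is constant: P₂ = P₁; T₂ = T₁·(V₂/V₁) = 161.5 K.

T₂ ≈ -112 °C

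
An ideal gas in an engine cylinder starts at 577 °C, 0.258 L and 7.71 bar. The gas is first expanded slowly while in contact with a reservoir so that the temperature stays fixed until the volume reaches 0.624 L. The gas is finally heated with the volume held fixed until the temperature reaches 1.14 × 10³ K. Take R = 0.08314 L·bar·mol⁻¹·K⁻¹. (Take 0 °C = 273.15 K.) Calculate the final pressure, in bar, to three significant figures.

P₃ ≈ 4.27 bar

Convert: T₁ = 850.1 K.
T constant ⇒ Boyle's law P V = const: T₂ = T₁; P₂ = P₁·(V₁/V₂) = 3.188 bar.
Isochoric, so P/T is constant: V₃ = V₂; P₃ = P₂·(T₃/T₂) = 4.275 bar.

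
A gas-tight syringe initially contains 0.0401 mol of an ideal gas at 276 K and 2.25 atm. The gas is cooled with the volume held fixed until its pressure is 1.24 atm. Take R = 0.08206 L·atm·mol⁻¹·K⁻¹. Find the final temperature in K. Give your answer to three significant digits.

T₂ ≈ 152 K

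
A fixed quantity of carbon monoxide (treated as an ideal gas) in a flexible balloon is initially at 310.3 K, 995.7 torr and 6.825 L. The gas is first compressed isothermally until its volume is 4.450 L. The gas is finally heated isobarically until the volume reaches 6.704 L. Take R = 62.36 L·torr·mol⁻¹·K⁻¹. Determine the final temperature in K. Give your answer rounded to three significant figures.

Isothermal, so P V is constant: T₂ = T₁; P₂ = P₁·(V₁/V₂) = 1527 torr.
P constant ⇒ V ∝ T: P₃ = P₂; T₃ = T₂·(V₃/V₂) = 467.5 K.

T₃ ≈ 467 K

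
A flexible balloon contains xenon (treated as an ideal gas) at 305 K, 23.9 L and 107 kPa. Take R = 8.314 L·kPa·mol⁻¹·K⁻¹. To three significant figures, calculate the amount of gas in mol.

n ≈ 1.01 mol

PV = nRT ⇒ n = PV/(RT) = (107 × 23.9) / (8.314 × 305)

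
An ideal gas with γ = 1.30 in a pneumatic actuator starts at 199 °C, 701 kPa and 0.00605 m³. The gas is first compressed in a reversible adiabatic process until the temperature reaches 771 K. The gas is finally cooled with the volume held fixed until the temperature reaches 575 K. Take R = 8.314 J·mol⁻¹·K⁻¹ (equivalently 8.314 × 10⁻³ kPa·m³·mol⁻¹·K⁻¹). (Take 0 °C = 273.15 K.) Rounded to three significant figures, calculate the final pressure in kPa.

Convert: T₁ = 472.1 K.
Adiabatic (γ = 1.30), T V^(γ−1) and P V^γ constant: P₂ = P₁·(T₂/T₁)^(γ/(γ−1)) = 5870 kPa; V₂ = V₁·(T₁/T₂)^(1/(γ−1)) = 0.001180 m³.
Isochoric, so P/T is constant: V₃ = V₂; P₃ = P₂·(T₃/T₂) = 4377 kPa.

P₃ ≈ 4.38e+03 kPa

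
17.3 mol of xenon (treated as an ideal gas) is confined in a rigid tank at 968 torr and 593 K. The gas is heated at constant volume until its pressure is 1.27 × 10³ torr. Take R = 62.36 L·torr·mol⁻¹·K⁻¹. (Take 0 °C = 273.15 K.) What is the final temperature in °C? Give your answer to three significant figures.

From PV = nRT: V₁ = nRT₁/P₁ = 660.9 L.
V constant ⇒ P ∝ T: V₂ = V₁; T₂ = T₁·(P₂/P₁) = 778.0 K.

T₂ ≈ 505 °C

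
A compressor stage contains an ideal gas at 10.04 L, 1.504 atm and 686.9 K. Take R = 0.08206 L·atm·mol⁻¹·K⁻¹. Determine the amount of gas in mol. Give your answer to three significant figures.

n ≈ 0.268 mol

PV = nRT ⇒ n = PV/(RT) = (1.504 × 10.04) / (0.08206 × 686.9)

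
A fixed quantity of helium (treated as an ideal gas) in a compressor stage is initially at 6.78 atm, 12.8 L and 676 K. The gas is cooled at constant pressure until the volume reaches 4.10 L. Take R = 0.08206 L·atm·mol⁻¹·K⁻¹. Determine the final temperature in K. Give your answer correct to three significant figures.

P constant ⇒ V ∝ T: P₂ = P₁; T₂ = T₁·(V₂/V₁) = 216.5 K.

T₂ ≈ 217 K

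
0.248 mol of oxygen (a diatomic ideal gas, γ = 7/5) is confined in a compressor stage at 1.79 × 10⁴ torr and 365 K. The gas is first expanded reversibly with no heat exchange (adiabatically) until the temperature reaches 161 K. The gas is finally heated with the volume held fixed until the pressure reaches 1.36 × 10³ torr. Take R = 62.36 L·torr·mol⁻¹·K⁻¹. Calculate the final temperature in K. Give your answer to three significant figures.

T₃ ≈ 215 K

From PV = nRT: V₁ = nRT₁/P₁ = 0.3154 L.
Reversible adiabatic, γ = 7/5: P₂ = P₁·(T₂/T₁)^(γ/(γ−1)) = 1020 torr; V₂ = V₁·(T₁/T₂)^(1/(γ−1)) = 2.440 L.
V constant ⇒ P ∝ T: V₃ = V₂; T₃ = T₂·(P₃/P₂) = 214.6 K.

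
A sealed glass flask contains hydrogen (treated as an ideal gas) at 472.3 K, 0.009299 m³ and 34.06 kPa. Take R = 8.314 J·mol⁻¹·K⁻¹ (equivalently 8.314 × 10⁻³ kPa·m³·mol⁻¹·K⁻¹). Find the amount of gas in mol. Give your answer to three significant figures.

n ≈ 0.0807 mol

PV = nRT ⇒ n = PV/(RT) = (34.06 × 0.009299) / (8.314 × 10⁻³ × 472.3)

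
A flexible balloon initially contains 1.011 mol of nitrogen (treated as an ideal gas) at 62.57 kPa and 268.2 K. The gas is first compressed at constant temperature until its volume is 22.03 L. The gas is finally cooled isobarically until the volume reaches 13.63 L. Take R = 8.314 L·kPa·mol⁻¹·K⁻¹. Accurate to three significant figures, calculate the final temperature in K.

T₃ ≈ 166 K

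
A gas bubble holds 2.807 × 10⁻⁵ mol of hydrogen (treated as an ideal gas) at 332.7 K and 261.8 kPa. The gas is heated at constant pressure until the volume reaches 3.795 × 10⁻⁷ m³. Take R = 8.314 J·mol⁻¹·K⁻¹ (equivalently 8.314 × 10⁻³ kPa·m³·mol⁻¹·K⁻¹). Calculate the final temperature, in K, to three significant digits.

T₂ ≈ 426 K

From PV = nRT: V₁ = nRT₁/P₁ = 2.966e-07 m³.
Isobaric, so V/T is constant: P₂ = P₁; T₂ = T₁·(V₂/V₁) = 425.7 K.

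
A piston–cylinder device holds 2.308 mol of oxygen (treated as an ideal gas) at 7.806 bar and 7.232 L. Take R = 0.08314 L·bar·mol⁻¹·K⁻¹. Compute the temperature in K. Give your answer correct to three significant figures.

PV = nRT ⇒ T = PV/(nR) = (7.806 × 7.232) / (2.308 × 0.08314)

T ≈ 294 K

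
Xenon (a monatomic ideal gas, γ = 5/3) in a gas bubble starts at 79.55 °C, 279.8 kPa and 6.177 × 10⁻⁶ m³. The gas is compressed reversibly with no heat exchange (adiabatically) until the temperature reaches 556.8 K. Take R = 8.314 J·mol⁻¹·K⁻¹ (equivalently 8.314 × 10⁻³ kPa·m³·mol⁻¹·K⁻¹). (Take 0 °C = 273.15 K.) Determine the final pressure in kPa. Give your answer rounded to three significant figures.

P₂ ≈ 876 kPa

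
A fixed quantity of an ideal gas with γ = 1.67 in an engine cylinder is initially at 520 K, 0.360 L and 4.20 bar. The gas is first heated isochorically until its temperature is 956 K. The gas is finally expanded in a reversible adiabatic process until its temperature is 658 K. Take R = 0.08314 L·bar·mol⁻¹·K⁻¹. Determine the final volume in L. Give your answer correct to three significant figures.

V₃ ≈ 0.629 L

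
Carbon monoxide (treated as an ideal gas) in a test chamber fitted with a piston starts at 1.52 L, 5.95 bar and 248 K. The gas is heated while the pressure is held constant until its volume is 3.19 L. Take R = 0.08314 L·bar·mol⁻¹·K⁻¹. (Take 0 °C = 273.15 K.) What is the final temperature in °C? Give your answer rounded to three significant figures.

T₂ ≈ 247 °C

Isobaric, so V/T is constant: P₂ = P₁; T₂ = T₁·(V₂/V₁) = 520.5 K.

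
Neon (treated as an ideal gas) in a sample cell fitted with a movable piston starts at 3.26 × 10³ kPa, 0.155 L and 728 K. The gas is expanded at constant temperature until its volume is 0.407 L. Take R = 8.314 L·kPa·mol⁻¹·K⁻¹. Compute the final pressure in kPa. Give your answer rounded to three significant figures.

P₂ ≈ 1.24e+03 kPa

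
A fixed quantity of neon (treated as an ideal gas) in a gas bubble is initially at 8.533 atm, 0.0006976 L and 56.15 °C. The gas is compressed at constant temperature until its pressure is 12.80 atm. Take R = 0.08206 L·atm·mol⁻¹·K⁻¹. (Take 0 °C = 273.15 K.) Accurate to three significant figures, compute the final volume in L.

V₂ ≈ 0.000465 L

Convert: T₁ = 329.3 K.
T constant ⇒ Boyle's law P V = const: T₂ = T₁; V₂ = V₁·(P₁/P₂) = 0.0004650 L.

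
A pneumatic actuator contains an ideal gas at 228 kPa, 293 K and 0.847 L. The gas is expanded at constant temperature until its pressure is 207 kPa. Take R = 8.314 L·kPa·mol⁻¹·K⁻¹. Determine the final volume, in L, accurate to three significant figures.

V₂ ≈ 0.933 L

T constant ⇒ Boyle's law P V = const: T₂ = T₁; V₂ = V₁·(P₁/P₂) = 0.9329 L.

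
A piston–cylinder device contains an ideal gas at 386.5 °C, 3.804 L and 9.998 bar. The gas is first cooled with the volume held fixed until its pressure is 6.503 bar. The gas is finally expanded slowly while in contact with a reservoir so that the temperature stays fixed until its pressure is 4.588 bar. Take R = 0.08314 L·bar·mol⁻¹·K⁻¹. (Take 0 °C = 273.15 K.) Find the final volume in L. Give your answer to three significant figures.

V₃ ≈ 5.39 L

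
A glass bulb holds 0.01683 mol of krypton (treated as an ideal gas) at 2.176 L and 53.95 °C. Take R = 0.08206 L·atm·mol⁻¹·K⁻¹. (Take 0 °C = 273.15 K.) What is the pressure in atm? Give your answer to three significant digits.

P ≈ 0.208 atm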